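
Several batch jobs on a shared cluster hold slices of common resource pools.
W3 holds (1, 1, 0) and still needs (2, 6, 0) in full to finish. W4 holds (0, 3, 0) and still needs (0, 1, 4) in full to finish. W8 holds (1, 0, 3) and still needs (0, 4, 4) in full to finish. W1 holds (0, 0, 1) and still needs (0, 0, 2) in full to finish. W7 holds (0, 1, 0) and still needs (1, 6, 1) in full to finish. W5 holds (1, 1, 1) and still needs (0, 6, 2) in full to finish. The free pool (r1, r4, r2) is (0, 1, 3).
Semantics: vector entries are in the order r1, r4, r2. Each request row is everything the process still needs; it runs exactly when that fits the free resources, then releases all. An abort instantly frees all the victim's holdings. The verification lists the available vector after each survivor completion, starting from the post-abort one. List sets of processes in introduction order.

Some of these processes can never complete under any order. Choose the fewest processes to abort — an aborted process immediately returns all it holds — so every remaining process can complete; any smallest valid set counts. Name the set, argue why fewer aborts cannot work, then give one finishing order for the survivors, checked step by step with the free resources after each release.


The answer: abort W7 and W5.
Key observation: W3 had no path to completion before; after the abort of W7 and W5 ((1, 2, 1) returned), step 4 is where it fits.
No one abort is enough; case by case: W3 alone leaves W7 blocked (short on r4); W4 alone leaves W3 blocked (short on r1 and r4); W8 alone leaves W3 blocked (short on r1 and r4); W1 alone leaves W3 blocked (short on r1 and r4); W7 alone leaves W3 blocked (short on r1 and r4); W5 alone leaves W3 blocked (short on r4).
The survivors complete as W4, W1, W8, W3. Verifying each step (starting from the post-abort pool):
  pool = (1, 3, 4)
  run W4 (needs (0, 1, 4), free (1, 3, 4)); after release of (0, 3, 0) the pool is (1, 6, 4)
  run W1 (needs (0, 0, 2), free (1, 6, 4)); after release of (0, 0, 1) the pool is (1, 6, 5)
  run W8 (needs (0, 4, 4), free (1, 6, 5)); after release of (1, 0, 3) the pool is (2, 6, 8)
  run W3 (needs (2, 6, 0), free (2, 6, 8)); after release of (1, 1, 0) the pool is (3, 7, 8)


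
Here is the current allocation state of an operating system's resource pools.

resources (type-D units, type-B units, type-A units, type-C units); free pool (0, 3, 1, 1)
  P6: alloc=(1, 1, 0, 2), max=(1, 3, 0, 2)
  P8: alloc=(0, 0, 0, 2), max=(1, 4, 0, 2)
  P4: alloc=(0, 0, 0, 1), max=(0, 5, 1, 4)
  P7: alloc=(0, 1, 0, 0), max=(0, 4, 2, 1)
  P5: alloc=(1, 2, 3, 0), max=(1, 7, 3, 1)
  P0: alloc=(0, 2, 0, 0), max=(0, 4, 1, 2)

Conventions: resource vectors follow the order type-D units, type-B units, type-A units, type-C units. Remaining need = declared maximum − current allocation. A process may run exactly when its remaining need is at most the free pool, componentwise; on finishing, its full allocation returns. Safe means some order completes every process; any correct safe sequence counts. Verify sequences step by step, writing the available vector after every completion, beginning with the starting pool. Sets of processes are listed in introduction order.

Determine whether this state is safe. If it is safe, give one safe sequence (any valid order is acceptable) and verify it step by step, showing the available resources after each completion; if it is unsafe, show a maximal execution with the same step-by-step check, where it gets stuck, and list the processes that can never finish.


SAFE. One safe sequence: P6, P8, P0, P4, P5, P7.
Key observation: P8 is the earliest step where a requested resource binds exactly: need (1, 4, 0, 0), pool (1, 4, 1, 3) at its turn.
Check, step by step:
  pool = (0, 3, 1, 1)
  run P6 (needs (0, 2, 0, 0), free (0, 3, 1, 1)); after release of (1, 1, 0, 2) the pool is (1, 4, 1, 3)
  run P8 (needs (1, 4, 0, 0), free (1, 4, 1, 3)); after release of (0, 0, 0, 2) the pool is (1, 4, 1, 5)
  run P0 (needs (0, 2, 1, 2), free (1, 4, 1, 5)); after release of (0, 2, 0, 0) the pool is (1, 6, 1, 5)
  run P4 (needs (0, 5, 1, 3), free (1, 6, 1, 5)); after release of (0, 0, 0, 1) the pool is (1, 6, 1, 6)
  run P5 (needs (0, 5, 0, 1), free (1, 6, 1, 6)); after release of (1, 2, 3, 0) the pool is (2, 8, 4, 6)
  run P7 (needs (0, 3, 2, 1), free (2, 8, 4, 6)); after release of (0, 1, 0, 0) the pool is (2, 9, 4, 6)


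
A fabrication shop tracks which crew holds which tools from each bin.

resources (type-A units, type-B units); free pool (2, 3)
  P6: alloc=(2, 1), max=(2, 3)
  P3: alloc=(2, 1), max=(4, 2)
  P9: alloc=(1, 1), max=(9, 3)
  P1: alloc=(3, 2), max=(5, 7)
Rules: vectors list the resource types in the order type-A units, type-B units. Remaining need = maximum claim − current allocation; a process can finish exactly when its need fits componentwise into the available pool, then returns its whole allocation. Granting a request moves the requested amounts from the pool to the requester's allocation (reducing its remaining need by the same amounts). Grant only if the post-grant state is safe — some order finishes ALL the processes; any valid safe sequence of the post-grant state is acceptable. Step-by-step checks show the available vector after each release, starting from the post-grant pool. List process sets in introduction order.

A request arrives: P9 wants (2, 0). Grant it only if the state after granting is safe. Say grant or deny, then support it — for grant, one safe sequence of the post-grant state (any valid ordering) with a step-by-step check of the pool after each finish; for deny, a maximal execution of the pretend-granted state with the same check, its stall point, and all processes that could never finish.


GRANT: granting preserves safety; a valid post-grant sequence is P6, P3, P1, P9.
Key observation: granting shrinks the pool to (0, 3), yet P6 still fits and the chain goes through.
Verifying the post-grant state step by step:
  pool = (0, 3)
  P6: need (0, 2) fits (0, 3); releases (2, 1), pool now (2, 4)
  P3: need (2, 1) fits (2, 4); releases (2, 1), pool now (4, 5)
  P1: need (2, 5) fits (4, 5); releases (3, 2), pool now (7, 7)
  P9: need (6, 2) fits (7, 7); releases (3, 1), pool now (10, 8)


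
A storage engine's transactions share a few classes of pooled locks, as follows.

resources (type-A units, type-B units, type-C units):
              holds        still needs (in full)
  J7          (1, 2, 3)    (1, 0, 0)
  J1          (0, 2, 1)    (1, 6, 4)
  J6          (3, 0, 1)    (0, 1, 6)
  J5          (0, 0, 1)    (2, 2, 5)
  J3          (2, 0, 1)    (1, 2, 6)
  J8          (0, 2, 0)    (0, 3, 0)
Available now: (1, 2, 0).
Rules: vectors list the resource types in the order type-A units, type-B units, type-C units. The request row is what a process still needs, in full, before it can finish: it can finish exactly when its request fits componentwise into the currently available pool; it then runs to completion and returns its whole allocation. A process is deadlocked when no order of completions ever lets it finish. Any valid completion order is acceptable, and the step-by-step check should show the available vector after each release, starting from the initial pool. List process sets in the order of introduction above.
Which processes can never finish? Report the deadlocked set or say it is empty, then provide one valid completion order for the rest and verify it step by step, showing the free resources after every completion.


Deadlocked: J1, J6, J5 and J3.
Key observation: J7, J8 can finish, but then (2, 6, 3) is all there is, and the blocked group's type-C units demands exceed it.
One completion order for the rest: J7, J8. Verifying each step:
  pool = (1, 2, 0)
  J7: need (1, 0, 0) fits (1, 2, 0); releases (1, 2, 3), pool now (2, 4, 3)
  J8: need (0, 3, 0) fits (2, 4, 3); releases (0, 2, 0), pool now (2, 6, 3)
The stuck group stays short no matter what:
  blocked: J1 wants (1, 6, 4), pool (2, 6, 3) — not enough type-C units
  blocked: J6 wants (0, 1, 6), pool (2, 6, 3) — not enough type-C units
  blocked: J5 wants (2, 2, 5), pool (2, 6, 3) — not enough type-C units
  blocked: J3 wants (1, 2, 6), pool (2, 6, 3) — not enough type-C units


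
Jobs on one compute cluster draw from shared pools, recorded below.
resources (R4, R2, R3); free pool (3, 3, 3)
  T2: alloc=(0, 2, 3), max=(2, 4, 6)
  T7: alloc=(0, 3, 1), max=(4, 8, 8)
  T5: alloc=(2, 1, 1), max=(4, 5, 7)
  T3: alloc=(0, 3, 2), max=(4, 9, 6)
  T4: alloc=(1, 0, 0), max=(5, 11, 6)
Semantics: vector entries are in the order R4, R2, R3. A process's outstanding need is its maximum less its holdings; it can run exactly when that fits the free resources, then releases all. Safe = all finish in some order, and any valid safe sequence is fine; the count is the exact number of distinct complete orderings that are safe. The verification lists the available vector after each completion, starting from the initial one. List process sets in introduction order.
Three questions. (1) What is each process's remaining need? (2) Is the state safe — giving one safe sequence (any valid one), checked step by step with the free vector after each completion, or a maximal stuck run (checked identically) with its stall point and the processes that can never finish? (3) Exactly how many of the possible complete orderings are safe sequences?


(1) Outstanding need per process (order R4, R2, R3):
  T2: (2, 2, 3)
  T7: (4, 5, 7)
  T5: (2, 4, 6)
  T3: (4, 6, 4)
  T4: (4, 11, 6)
(2) SAFE. One safe sequence: T2, T5, T7, T3, T4.
Key observation: at T2 the run first touches a limit — (2, 2, 3) against (3, 3, 3), exact on a resource it actually requests.
Check, step by step:
  pool = (3, 3, 3)
  run T2 (needs (2, 2, 3), free (3, 3, 3)); after release of (0, 2, 3) the pool is (3, 5, 6)
  run T5 (needs (2, 4, 6), free (3, 5, 6)); after release of (2, 1, 1) the pool is (5, 6, 7)
  run T7 (needs (4, 5, 7), free (5, 6, 7)); after release of (0, 3, 1) the pool is (5, 9, 8)
  run T3 (needs (4, 6, 4), free (5, 9, 8)); after release of (0, 3, 2) the pool is (5, 12, 10)
  run T4 (needs (4, 11, 6), free (5, 12, 10)); after release of (1, 0, 0) the pool is (6, 12, 10)
(3) Exactly 2 of the possible complete orderings are safe sequences.


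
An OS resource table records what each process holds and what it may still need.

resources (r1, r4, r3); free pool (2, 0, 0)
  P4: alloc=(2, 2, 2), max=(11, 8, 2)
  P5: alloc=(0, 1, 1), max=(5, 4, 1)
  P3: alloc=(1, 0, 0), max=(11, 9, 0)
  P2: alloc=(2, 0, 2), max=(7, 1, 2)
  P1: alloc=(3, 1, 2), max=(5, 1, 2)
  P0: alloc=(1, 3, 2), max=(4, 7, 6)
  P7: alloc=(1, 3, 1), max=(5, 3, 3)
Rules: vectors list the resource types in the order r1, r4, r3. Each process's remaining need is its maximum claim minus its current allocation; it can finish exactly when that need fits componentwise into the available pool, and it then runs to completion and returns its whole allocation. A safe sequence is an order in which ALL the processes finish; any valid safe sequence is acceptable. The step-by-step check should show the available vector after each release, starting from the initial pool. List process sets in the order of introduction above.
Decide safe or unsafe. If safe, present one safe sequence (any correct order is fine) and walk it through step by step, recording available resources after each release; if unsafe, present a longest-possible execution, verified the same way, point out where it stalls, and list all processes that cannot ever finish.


SAFE. One safe sequence: P1, P7, P5, P2, P0, P4, P3.
Key observation: reading the order forward, P1 is the first process whose need (2, 0, 0) meets the free pool (2, 0, 0) exactly on a resource it requests.
Check, step by step:
  pool = (2, 0, 0)
  P1: need (2, 0, 0) fits (2, 0, 0); releases (3, 1, 2), pool now (5, 1, 2)
  P7: need (4, 0, 2) fits (5, 1, 2); releases (1, 3, 1), pool now (6, 4, 3)
  P5: need (5, 3, 0) fits (6, 4, 3); releases (0, 1, 1), pool now (6, 5, 4)
  P2: need (5, 1, 0) fits (6, 5, 4); releases (2, 0, 2), pool now (8, 5, 6)
  P0: need (3, 4, 4) fits (8, 5, 6); releases (1, 3, 2), pool now (9, 8, 8)
  P4: need (9, 6, 0) fits (9, 8, 8); releases (2, 2, 2), pool now (11, 10, 10)
  P3: need (10, 9, 0) fits (11, 10, 10); releases (1, 0, 0), pool now (12, 10, 10)


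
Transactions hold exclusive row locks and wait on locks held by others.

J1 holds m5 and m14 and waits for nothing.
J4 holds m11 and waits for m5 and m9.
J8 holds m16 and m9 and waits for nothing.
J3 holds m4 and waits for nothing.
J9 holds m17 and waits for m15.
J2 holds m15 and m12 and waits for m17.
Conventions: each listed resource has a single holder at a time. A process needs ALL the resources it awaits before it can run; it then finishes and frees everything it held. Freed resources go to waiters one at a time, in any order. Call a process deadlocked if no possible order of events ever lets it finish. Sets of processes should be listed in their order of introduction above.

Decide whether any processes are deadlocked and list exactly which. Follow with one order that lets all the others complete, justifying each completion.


Deadlocked set: J9 and J2.
Key observation: nobody on the ring J9 -> J2 -> J9 can start until another member finishes, which never happens; no other process is dragged down with it.
A valid finishing order for the others: J1, J8, J4, J3.
Walking it through:
  J1: no waits; runs immediately, freeing m5 and m14
  J8: no waits; runs immediately, freeing m16 and m9
  run J4 (all its waits — m5 and m9 — are resolved); releases m11
  J3: no waits; runs immediately, freeing m4


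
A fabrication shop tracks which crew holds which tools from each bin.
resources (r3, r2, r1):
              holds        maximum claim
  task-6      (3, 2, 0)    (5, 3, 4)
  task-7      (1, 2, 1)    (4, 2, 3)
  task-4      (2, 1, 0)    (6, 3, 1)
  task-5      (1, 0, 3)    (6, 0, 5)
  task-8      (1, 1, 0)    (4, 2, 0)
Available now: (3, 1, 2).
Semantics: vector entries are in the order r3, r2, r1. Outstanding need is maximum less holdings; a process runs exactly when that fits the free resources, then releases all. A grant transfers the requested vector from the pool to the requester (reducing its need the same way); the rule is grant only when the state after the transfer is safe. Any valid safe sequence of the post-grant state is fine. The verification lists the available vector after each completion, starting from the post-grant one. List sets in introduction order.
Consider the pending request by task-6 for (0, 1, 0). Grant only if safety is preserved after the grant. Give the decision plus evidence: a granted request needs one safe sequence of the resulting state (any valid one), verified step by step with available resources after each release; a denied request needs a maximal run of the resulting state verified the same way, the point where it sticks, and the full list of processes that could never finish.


GRANT — the state after the grant stays safe, e.g. via task-7, task-4, task-8, task-5, task-6.
Key observation: the transfer keeps a workable pool ((3, 0, 2)); task-7 starts the safe sequence.
Step-by-step check of the post-grant state:
  pool = (3, 0, 2)
  task-7 needs (3, 0, 2) <= (3, 0, 2) -> finishes; pool += (1, 2, 1) = (4, 2, 3)
  task-4 needs (4, 2, 1) <= (4, 2, 3) -> finishes; pool += (2, 1, 0) = (6, 3, 3)
  task-8 needs (3, 1, 0) <= (6, 3, 3) -> finishes; pool += (1, 1, 0) = (7, 4, 3)
  task-5 needs (5, 0, 2) <= (7, 4, 3) -> finishes; pool += (1, 0, 3) = (8, 4, 6)
  task-6 needs (2, 0, 4) <= (8, 4, 6) -> finishes; pool += (3, 3, 0) = (11, 7, 6)


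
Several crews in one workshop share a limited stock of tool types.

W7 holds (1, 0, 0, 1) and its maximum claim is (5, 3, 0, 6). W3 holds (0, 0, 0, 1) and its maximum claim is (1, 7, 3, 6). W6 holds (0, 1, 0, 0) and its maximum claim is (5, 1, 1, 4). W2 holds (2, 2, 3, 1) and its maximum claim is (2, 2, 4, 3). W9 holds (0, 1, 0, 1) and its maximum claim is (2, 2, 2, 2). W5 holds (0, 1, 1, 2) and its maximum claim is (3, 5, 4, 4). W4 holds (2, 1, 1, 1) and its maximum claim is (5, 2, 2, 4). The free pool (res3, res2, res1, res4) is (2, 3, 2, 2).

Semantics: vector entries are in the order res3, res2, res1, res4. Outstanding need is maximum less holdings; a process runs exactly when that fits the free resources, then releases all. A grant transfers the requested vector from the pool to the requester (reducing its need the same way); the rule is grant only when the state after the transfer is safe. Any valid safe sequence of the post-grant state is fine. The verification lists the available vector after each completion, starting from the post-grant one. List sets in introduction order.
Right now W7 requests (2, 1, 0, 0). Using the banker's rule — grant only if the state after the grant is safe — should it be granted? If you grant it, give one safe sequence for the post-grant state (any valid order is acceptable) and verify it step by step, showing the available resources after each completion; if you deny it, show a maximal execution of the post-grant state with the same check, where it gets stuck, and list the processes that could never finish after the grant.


DENY. Granting would leave the state unsafe.
Key observation: after W2, W9 the pool peaks at (2, 5, 5, 4), and each blocked process is short somewhere: W7 on res4; W3 on res2, res4; W6 on res3; W5 on res3; W4 on res3.
After a pretend grant, a maximal execution: W2, W9 — then nothing else fits. Step-by-step check:
  pool = (0, 2, 2, 2)
  W2 needs (0, 0, 1, 2) <= (0, 2, 2, 2) -> finishes; pool += (2, 2, 3, 1) = (2, 4, 5, 3)
  W9 needs (2, 1, 2, 1) <= (2, 4, 5, 3) -> finishes; pool += (0, 1, 0, 1) = (2, 5, 5, 4)
  blocked: W7 wants (2, 2, 0, 5), pool (2, 5, 5, 4) — not enough res4
  blocked: W3 wants (1, 7, 3, 5), pool (2, 5, 5, 4) — not enough res2 and res4
  blocked: W6 wants (5, 0, 1, 4), pool (2, 5, 5, 4) — not enough res3
  blocked: W5 wants (3, 4, 3, 2), pool (2, 5, 5, 4) — not enough res3
  blocked: W4 wants (3, 1, 1, 3), pool (2, 5, 5, 4) — not enough res3
Processes that could never finish after the grant: W7, W3, W6, W5 and W4.


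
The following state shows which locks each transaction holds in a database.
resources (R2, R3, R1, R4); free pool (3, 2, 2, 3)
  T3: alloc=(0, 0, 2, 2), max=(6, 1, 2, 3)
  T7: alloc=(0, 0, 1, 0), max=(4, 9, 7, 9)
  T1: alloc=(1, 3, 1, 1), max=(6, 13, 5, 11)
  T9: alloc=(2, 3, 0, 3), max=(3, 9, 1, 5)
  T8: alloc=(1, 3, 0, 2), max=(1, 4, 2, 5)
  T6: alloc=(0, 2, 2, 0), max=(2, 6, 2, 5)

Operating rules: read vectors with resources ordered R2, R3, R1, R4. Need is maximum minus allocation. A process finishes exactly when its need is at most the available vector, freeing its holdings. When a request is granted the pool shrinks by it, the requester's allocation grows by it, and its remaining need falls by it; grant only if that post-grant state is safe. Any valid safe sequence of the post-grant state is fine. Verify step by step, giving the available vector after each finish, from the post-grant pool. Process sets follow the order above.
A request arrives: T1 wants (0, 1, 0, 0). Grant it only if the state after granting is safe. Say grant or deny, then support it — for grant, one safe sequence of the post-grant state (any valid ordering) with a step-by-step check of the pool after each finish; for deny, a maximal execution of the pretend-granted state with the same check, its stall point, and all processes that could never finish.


GRANT — the state after the grant stays safe, e.g. via T8, T6, T9, T3, T1, T7.
Key observation: with (3, 1, 2, 3) left after the transfer, T8 can run at once — the state stays safe.
Check on the post-grant state, step by step:
  pool = (3, 1, 2, 3)
  T8: need (0, 1, 2, 3) fits (3, 1, 2, 3); releases (1, 3, 0, 2), pool now (4, 4, 2, 5)
  T6: need (2, 4, 0, 5) fits (4, 4, 2, 5); releases (0, 2, 2, 0), pool now (4, 6, 4, 5)
  T9: need (1, 6, 1, 2) fits (4, 6, 4, 5); releases (2, 3, 0, 3), pool now (6, 9, 4, 8)
  T3: need (6, 1, 0, 1) fits (6, 9, 4, 8); releases (0, 0, 2, 2), pool now (6, 9, 6, 10)
  T1: need (5, 9, 4, 10) fits (6, 9, 6, 10); releases (1, 4, 1, 1), pool now (7, 13, 7, 11)
  T7: need (4, 9, 6, 9) fits (7, 13, 7, 11); releases (0, 0, 1, 0), pool now (7, 13, 8, 11)


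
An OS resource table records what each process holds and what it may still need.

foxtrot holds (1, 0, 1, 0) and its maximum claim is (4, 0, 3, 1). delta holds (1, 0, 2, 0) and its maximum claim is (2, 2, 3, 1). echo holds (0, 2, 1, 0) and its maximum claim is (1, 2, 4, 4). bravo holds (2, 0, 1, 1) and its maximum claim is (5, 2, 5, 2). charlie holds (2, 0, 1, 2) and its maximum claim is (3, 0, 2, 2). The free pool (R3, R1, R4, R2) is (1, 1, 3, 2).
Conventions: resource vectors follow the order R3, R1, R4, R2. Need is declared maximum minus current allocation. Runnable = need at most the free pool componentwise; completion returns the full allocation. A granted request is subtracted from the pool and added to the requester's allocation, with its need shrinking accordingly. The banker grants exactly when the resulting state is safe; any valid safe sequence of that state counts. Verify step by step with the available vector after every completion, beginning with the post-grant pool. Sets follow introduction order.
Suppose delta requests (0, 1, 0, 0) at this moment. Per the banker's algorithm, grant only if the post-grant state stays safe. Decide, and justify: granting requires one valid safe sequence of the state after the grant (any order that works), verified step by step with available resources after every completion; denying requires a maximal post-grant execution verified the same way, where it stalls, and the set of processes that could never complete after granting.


GRANT. The post-grant state is safe; one safe sequence: charlie, echo, delta, bravo, foxtrot.
Key observation: granting shrinks the pool to (1, 0, 3, 2), yet charlie still fits and the chain goes through.
Step-by-step check of the post-grant state:
  pool = (1, 0, 3, 2)
  charlie needs (1, 0, 1, 0) <= (1, 0, 3, 2) -> finishes; pool += (2, 0, 1, 2) = (3, 0, 4, 4)
  echo needs (1, 0, 3, 4) <= (3, 0, 4, 4) -> finishes; pool += (0, 2, 1, 0) = (3, 2, 5, 4)
  delta needs (1, 1, 1, 1) <= (3, 2, 5, 4) -> finishes; pool += (1, 1, 2, 0) = (4, 3, 7, 4)
  bravo needs (3, 2, 4, 1) <= (4, 3, 7, 4) -> finishes; pool += (2, 0, 1, 1) = (6, 3, 8, 5)
  foxtrot needs (3, 0, 2, 1) <= (6, 3, 8, 5) -> finishes; pool += (1, 0, 1, 0) = (7, 3, 9, 5)


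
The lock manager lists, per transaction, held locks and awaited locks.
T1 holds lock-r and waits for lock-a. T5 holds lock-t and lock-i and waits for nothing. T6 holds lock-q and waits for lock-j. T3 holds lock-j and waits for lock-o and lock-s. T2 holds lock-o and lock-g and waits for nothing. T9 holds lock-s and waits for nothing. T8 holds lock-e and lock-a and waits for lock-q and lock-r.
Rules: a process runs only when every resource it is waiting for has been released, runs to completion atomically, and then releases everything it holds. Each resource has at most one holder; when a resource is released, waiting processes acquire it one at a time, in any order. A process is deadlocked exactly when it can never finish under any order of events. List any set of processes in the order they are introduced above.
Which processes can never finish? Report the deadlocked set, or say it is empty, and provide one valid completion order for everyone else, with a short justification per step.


Deadlocked: T1 and T8.
Key observation: the waits loop around T1 -> T8 -> T1 with no way out; no other process is dragged down with it.
One completion order for the rest: T9, T2, T5, T3, T6.
Check, step by step:
  run T9 (it waits on nothing); releases lock-s
  run T2 (it waits on nothing); releases lock-o and lock-g
  run T5 (it waits on nothing); releases lock-t and lock-i
  T3: everything it awaited (lock-o and lock-s) is free; runs, freeing lock-j
  T6: everything it awaited (lock-j) is free; runs, freeing lock-q


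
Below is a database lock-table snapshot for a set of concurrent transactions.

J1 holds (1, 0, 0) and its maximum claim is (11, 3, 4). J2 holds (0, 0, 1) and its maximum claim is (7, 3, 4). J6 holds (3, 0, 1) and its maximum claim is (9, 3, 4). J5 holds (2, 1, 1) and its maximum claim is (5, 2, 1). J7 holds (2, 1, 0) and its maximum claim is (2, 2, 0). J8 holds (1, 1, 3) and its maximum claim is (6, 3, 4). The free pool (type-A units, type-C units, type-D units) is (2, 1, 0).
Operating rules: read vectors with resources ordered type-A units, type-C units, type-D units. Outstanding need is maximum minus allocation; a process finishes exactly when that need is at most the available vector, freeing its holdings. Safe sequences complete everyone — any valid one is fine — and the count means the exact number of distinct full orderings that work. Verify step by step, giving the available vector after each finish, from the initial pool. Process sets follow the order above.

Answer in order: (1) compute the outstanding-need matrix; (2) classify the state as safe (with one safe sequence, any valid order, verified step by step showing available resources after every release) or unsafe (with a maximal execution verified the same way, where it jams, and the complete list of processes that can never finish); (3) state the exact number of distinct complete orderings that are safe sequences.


(1) Need matrix, components ordered type-A units, type-C units, type-D units:
  J1: (10, 3, 4)
  J2: (7, 3, 3)
  J6: (6, 3, 3)
  J5: (3, 1, 0)
  J7: (0, 1, 0)
  J8: (5, 2, 1)
(2) SAFE, for example via the order J7, J5, J8, J2, J6, J1.
Key observation: at J7 the run first touches a limit — (0, 1, 0) against (2, 1, 0), exact on a resource it actually requests.
Walking it through:
  pool = (2, 1, 0)
  run J7 (needs (0, 1, 0), free (2, 1, 0)); after release of (2, 1, 0) the pool is (4, 2, 0)
  run J5 (needs (3, 1, 0), free (4, 2, 0)); after release of (2, 1, 1) the pool is (6, 3, 1)
  run J8 (needs (5, 2, 1), free (6, 3, 1)); after release of (1, 1, 3) the pool is (7, 4, 4)
  run J2 (needs (7, 3, 3), free (7, 4, 4)); after release of (0, 0, 1) the pool is (7, 4, 5)
  run J6 (needs (6, 3, 3), free (7, 4, 5)); after release of (3, 0, 1) the pool is (10, 4, 6)
  run J1 (needs (10, 3, 4), free (10, 4, 6)); after release of (1, 0, 0) the pool is (11, 4, 6)
(3) The exact count: 3 of the possible complete orderings are safe sequences.


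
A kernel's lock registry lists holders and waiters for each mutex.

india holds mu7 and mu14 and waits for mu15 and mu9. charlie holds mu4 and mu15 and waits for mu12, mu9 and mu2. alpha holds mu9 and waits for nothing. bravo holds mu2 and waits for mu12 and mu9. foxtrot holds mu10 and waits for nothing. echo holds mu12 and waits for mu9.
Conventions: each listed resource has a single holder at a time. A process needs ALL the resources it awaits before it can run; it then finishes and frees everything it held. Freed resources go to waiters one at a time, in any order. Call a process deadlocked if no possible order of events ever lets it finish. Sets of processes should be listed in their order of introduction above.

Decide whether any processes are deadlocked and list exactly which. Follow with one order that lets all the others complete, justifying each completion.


The deadlocked set is empty.
Key observation: every chain of waits terminates; starting from the processes that wait on nothing, all the rest unlock in turn.
The rest can finish in the order alpha, foxtrot, echo, bravo, charlie, india.
Step-by-step check:
  alpha: no waits; runs immediately, freeing mu9
  foxtrot: no waits; runs immediately, freeing mu10
  echo waits on mu9 — all released -> runs and releases mu12
  bravo waits on mu12 and mu9 — all released -> runs and releases mu2
  charlie waits on mu12, mu9 and mu2 — all released -> runs and releases mu4 and mu15
  india waits on mu15 and mu9 — all released -> runs and releases mu7 and mu14


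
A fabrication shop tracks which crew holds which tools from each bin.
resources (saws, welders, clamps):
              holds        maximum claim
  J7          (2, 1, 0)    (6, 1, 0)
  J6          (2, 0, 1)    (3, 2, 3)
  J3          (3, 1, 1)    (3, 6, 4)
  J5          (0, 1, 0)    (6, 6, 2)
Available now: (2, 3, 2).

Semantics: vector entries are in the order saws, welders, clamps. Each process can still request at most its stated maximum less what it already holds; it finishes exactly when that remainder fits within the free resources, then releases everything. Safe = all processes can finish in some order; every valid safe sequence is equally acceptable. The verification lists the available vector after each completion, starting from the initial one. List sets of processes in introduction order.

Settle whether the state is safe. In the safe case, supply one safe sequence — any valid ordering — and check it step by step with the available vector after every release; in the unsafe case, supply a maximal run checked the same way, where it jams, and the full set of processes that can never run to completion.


UNSAFE.
Key observation: J6, J7 can finish, but then (6, 4, 3) is all there is, and the blocked group's welders demands exceed it.
Going as far as possible: J6, J7; after that, nothing fits. Walking it through:
  pool = (2, 3, 2)
  J6: need (1, 2, 2) fits (2, 3, 2); releases (2, 0, 1), pool now (4, 3, 3)
  J7: need (4, 0, 0) fits (4, 3, 3); releases (2, 1, 0), pool now (6, 4, 3)
  J3 cannot run: need (0, 5, 3) vs free (6, 4, 3) (insufficient welders)
  J5 cannot run: need (6, 5, 2) vs free (6, 4, 3) (insufficient welders)
Processes that can never finish: J3 and J5.


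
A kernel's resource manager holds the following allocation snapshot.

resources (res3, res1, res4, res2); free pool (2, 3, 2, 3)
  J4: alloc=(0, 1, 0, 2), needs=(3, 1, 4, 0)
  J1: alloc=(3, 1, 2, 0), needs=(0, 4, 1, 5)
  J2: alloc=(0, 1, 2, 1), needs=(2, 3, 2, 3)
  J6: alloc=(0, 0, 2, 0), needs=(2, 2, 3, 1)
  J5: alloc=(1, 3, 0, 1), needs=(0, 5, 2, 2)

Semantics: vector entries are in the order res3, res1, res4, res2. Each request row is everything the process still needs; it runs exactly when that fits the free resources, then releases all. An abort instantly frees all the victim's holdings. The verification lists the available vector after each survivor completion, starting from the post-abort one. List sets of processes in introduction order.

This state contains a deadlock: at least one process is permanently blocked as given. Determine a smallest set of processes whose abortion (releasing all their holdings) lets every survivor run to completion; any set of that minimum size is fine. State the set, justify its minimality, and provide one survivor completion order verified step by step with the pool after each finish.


Abort J1.
Key observation: J5 could never have finished before the abort; with (3, 1, 2, 0) returned by J1, it fits at step 3.
Minimality: the empty abort set fails — the state is deadlocked as it stands.
One survivor order: J6, J2, J5, J4. Check, step by step (post-abort pool first):
  pool = (5, 4, 4, 3)
  J6: need (2, 2, 3, 1) fits (5, 4, 4, 3); releases (0, 0, 2, 0), pool now (5, 4, 6, 3)
  J2: need (2, 3, 2, 3) fits (5, 4, 6, 3); releases (0, 1, 2, 1), pool now (5, 5, 8, 4)
  J5: need (0, 5, 2, 2) fits (5, 5, 8, 4); releases (1, 3, 0, 1), pool now (6, 8, 8, 5)
  J4: need (3, 1, 4, 0) fits (6, 8, 8, 5); releases (0, 1, 0, 2), pool now (6, 9, 8, 7)


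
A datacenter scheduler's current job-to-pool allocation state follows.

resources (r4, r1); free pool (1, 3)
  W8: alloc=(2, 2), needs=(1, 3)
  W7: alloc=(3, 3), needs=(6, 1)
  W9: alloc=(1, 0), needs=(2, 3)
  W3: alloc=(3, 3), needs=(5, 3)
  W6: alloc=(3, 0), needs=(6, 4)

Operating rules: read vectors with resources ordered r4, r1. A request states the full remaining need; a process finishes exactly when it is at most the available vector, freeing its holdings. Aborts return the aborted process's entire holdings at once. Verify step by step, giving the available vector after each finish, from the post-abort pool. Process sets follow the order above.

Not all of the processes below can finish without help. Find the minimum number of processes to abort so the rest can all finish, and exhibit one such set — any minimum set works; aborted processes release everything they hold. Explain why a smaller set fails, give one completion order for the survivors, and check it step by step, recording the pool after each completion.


Abort W6.
Key observation: W3 had no path to completion before; after the abort of W6 ((3, 0) returned), step 2 is where it fits.
No smaller set exists: with zero aborts the deadlock remains.
One survivor order: W9, W3, W8, W7. Verifying each step (post-abort pool first):
  pool = (4, 3)
  run W9 (needs (2, 3), free (4, 3)); after release of (1, 0) the pool is (5, 3)
  run W3 (needs (5, 3), free (5, 3)); after release of (3, 3) the pool is (8, 6)
  run W8 (needs (1, 3), free (8, 6)); after release of (2, 2) the pool is (10, 8)
  run W7 (needs (6, 1), free (10, 8)); after release of (3, 3) the pool is (13, 11)


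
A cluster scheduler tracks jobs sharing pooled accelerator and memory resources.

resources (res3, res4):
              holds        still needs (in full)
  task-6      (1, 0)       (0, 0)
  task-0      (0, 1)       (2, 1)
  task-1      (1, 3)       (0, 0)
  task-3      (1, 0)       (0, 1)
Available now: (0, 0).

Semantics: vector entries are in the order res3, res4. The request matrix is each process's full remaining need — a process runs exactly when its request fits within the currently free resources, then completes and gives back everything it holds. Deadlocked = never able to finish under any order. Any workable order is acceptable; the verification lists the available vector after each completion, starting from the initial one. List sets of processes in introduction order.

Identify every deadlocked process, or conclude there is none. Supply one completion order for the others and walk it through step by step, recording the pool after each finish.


Nothing here is deadlocked.
Key observation: no deadlock: task-1 fits now, and the freed resources carry the rest through.
A valid finishing order for the others: task-1, task-3, task-0, task-6. Verifying each step:
  pool = (0, 0)
  task-1 needs (0, 0) <= (0, 0) -> finishes; pool += (1, 3) = (1, 3)
  task-3 needs (0, 1) <= (1, 3) -> finishes; pool += (1, 0) = (2, 3)
  task-0 needs (2, 1) <= (2, 3) -> finishes; pool += (0, 1) = (2, 4)
  task-6 needs (0, 0) <= (2, 4) -> finishes; pool += (1, 0) = (3, 4)


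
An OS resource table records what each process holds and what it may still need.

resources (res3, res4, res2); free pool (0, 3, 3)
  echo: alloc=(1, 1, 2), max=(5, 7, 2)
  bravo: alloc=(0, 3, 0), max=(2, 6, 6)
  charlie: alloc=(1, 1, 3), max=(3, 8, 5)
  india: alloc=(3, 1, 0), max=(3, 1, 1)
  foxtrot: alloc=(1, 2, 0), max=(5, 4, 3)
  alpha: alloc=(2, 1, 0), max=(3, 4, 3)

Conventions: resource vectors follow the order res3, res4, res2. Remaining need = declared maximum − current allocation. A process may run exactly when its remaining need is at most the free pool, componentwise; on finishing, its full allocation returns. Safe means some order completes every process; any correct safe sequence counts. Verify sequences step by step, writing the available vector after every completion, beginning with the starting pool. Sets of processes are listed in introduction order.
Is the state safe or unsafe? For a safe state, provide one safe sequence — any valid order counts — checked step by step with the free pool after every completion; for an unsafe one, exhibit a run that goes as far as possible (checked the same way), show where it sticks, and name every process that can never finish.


SAFE, for example via the order india, alpha, foxtrot, echo, charlie, bravo.
Key observation: the order's first zero-slack moment is alpha ((1, 3, 3) needed, (3, 4, 3) free — a requested resource with nothing to spare).
Verifying each step:
  pool = (0, 3, 3)
  india needs (0, 0, 1) <= (0, 3, 3) -> finishes; pool += (3, 1, 0) = (3, 4, 3)
  alpha needs (1, 3, 3) <= (3, 4, 3) -> finishes; pool += (2, 1, 0) = (5, 5, 3)
  foxtrot needs (4, 2, 3) <= (5, 5, 3) -> finishes; pool += (1, 2, 0) = (6, 7, 3)
  echo needs (4, 6, 0) <= (6, 7, 3) -> finishes; pool += (1, 1, 2) = (7, 8, 5)
  charlie needs (2, 7, 2) <= (7, 8, 5) -> finishes; pool += (1, 1, 3) = (8, 9, 8)
  bravo needs (2, 3, 6) <= (8, 9, 8) -> finishes; pool += (0, 3, 0) = (8, 12, 8)


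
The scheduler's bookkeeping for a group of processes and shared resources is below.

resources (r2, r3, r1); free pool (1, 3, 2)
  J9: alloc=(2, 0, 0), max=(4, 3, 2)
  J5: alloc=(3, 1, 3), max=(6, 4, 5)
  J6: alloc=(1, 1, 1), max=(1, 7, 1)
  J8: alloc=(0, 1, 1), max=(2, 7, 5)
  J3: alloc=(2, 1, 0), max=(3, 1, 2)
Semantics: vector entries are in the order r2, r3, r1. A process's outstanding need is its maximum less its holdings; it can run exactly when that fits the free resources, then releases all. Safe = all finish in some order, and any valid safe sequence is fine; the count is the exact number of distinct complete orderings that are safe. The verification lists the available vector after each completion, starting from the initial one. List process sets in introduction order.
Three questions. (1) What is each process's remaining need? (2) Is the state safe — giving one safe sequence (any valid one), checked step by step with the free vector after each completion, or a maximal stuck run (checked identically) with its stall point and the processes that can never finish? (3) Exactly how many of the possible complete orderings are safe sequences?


(1) Outstanding need per process (order r2, r3, r1):
  J9: (2, 3, 2)
  J5: (3, 3, 2)
  J6: (0, 6, 0)
  J8: (2, 6, 4)
  J3: (1, 0, 2)
(2) UNSAFE.
Key observation: J3, J9, J5 can finish, but then (8, 5, 5) is all there is, and the blocked group's r3 demands exceed it.
Going as far as possible: J3, J9, J5; after that, nothing fits. Walking it through:
  pool = (1, 3, 2)
  J3 needs (1, 0, 2) <= (1, 3, 2) -> finishes; pool += (2, 1, 0) = (3, 4, 2)
  J9 needs (2, 3, 2) <= (3, 4, 2) -> finishes; pool += (2, 0, 0) = (5, 4, 2)
  J5 needs (3, 3, 2) <= (5, 4, 2) -> finishes; pool += (3, 1, 3) = (8, 5, 5)
  J6 cannot run: need (0, 6, 0) vs free (8, 5, 5) (insufficient r3)
  J8 cannot run: need (2, 6, 4) vs free (8, 5, 5) (insufficient r3)
Processes that can never finish: J6 and J8.
(3) The exact count: 0 of the possible complete orderings are safe sequences.


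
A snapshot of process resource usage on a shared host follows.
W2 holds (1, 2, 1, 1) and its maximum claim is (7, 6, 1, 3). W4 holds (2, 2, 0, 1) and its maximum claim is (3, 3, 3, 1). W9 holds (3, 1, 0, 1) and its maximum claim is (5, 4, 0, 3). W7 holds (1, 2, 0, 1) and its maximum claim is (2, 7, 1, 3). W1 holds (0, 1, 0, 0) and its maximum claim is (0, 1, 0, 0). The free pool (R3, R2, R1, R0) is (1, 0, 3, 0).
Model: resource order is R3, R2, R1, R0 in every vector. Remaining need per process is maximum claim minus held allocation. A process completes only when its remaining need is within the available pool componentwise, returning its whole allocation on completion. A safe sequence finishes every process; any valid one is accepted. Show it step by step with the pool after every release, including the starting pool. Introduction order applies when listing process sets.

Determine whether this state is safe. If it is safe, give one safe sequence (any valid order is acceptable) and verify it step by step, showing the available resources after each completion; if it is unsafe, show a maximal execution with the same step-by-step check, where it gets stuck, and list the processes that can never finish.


UNSAFE.
Key observation: the wall is R0: completing W1, W4 brings the pool only to (3, 3, 3, 1), and all the rest need more.
A maximal execution: W1, W4 — then nothing else fits. Verifying each step:
  pool = (1, 0, 3, 0)
  W1: need (0, 0, 0, 0) fits (1, 0, 3, 0); releases (0, 1, 0, 0), pool now (1, 1, 3, 0)
  W4: need (1, 1, 3, 0) fits (1, 1, 3, 0); releases (2, 2, 0, 1), pool now (3, 3, 3, 1)
  W2 still needs (6, 4, 0, 2) but only (3, 3, 3, 1) is free — short on R3, R2 and R0
  W9 still needs (2, 3, 0, 2) but only (3, 3, 3, 1) is free — short on R0
  W7 still needs (1, 5, 1, 2) but only (3, 3, 3, 1) is free — short on R2 and R0
Permanently blocked: W2, W9 and W7.
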